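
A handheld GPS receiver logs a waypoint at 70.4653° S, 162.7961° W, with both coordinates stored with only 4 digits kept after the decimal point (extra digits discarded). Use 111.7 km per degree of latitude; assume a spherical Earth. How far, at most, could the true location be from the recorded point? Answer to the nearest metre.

12 metres

Truncating at 4 decimal places can drop up to a full unit in the last place, so each coordinate may be off by as much as 0.0001°.
Latitude error → 0.0001 × 111700 = 11.17 m along the meridian.
East–west component at 70.4653°: 0.0001° × 111700 × cos 70.4653° ≈ 0.0001 × 37350 ≈ 3.735 m.
The two errors are perpendicular, so the maximum displacement is √(11.17² + 3.735²) ≈ 11.7779 m.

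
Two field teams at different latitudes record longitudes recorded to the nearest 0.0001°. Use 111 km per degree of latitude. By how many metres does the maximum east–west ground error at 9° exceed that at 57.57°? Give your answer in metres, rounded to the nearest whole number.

Rounding to 4 decimal places leaves the longitude within ±5e-05° of the true value.
At 9°: 5e-05° × 111000 × cos 9° = 5e-05 × 111000 × 0.9877 ≈ 5.4817 m.
Error at 57.57° = 5e-05° × 111000 × cos 57.57° ≈ 5.55 × 0.5363 = 2.9763 m.
Difference: 5.4817 − 2.9763 = 2.5054 m.

3 metres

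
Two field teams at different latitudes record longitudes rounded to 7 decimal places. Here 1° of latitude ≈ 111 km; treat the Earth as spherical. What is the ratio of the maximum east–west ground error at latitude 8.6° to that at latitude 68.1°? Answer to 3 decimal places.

2.651

Rounding to 7 decimal places leaves the longitude within ±5e-08° of the true value.
At 8.6°: 5e-08° × 111000 × cos 8.6° = 5e-08 × 111000 × 0.9888 ≈ 0.0054876 m.
At 68.1°: 5e-08° × 111000 × cos 68.1° = 5e-08 × 111000 × 0.3730 ≈ 0.0020701 m.
Ratio: 0.0054876 / 0.0020701 = cos 8.6° / cos 68.1° ≈ 2.6509.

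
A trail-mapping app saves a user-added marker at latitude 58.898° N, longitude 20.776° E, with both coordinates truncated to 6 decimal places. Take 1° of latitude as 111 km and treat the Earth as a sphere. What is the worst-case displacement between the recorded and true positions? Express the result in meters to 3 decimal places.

0.125 meters

Truncating at 6 decimal places can drop up to a full unit in the last place, so each coordinate may be off by as much as 1e-06°.
North–south component: 1e-06° × 111000 = 0.111 m.
East–west component at 58.898°: 1e-06° × 111000 × cos 58.898° ≈ 1e-06 × 57338.5 ≈ 0.0573385 m.
Combining orthogonally: (0.111² + 0.0573385²)^½ ≈ 0.124935 m.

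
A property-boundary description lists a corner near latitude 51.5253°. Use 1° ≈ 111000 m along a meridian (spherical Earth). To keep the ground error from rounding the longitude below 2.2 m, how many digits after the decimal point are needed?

At 51.5253° one degree of longitude covers 111000 × cos 51.5253° ≈ 111000 × 0.6222 ≈ 69060.8 m.
Rounding to N decimal places gives at most 0.5 × 10⁻ᴺ degrees of error, i.e. 0.5 × 10⁻ᴺ × 69060.8 m.
Setting 34530.4 × 10⁻ᴺ ≤ 2.2 gives 10ᴺ ≥ 1.57e+04, i.e. N ≥ 4.20.
N = 4 would give 3.45 m (too coarse); N = 5 gives 0.345 m ≤ 2.2 m.

5 decimal places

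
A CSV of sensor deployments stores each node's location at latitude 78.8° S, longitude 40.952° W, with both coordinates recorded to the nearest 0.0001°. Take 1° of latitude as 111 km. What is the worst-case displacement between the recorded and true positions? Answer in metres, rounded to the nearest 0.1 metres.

5.7 metres

Rounding to 4 decimal places leaves each coordinate within ±5e-05° of the true value.
N–S: 5e-05° × 111000 m/° = 5.55 m.
Longitude error → 5e-05 × 111000 × cos 78.8° = 5e-05 × 111000 × 0.1942 ≈ 1.078 m.
Combining orthogonally: (5.55² + 1.078²)^½ ≈ 5.65372 m.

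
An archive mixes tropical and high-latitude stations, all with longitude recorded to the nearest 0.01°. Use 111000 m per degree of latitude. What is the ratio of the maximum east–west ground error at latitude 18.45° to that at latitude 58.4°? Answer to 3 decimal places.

Rounding to 2 decimal places leaves the longitude within ±0.005° of the true value.
Error at 18.45° = 0.005° × 111000 × cos 18.45° ≈ 555 × 0.9486 = 526.47 m.
At 58.4°: 0.005° × 111000 × cos 58.4° = 0.005 × 111000 × 0.5240 ≈ 290.81 m.
The ratio reduces to cos 18.45° / cos 58.4° = 0.9486/0.5240 ≈ 1.8104.

1.810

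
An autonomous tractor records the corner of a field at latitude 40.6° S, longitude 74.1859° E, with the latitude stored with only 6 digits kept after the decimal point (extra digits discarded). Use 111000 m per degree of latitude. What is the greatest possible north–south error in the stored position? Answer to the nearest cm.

Truncating at 6 decimal places can drop up to a full unit in the last place, so the latitude may be off by as much as 1e-06°.
North–south distance: 1e-06° × 111000 m/° = 0.111 m.
That is 0.111 m = 11.1 cm.

11 cm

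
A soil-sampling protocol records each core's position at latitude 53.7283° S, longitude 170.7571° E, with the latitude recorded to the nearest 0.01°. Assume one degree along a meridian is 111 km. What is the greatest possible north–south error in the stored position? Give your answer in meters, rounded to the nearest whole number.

555 meters

Rounding to 2 decimal places leaves the latitude within ±0.005° of the true value.
Along the meridian that is 0.005° × 111000 m/° = 555 m.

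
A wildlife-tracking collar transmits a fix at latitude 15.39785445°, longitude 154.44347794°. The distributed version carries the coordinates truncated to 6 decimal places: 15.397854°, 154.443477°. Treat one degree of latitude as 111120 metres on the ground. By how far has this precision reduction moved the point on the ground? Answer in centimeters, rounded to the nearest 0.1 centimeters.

11.2 centimeters

The latitude changed by +0.00000045° and the longitude by +0.00000094°.
North–south shift: 0.00000045 × 111120 = 0.050004 m.
E–W at 15.3979°: 0.00000094° × 111120 × cos 15.3979° = 0.00000094 × 111120 × 0.9641 ≈ 0.100704 m.
Distance: √(0.050004² + 0.100704²) ≈ 0.112435 m.
That is 0.112435 m = 11.243 cm.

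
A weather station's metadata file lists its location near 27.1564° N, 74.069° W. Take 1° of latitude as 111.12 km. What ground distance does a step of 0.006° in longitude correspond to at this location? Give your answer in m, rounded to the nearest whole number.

593 m

One degree of longitude here spans 111120 × cos 27.1564° = 111120 × 0.8898 ≈ 98870.6 m; 0.006° of that is 593.223 m.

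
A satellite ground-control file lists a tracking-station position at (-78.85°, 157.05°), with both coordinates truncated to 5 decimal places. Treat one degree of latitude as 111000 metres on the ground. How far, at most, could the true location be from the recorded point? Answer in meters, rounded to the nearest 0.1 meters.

1.1 meters

Truncating at 5 decimal places can drop up to a full unit in the last place, so each coordinate may be off by as much as 1e-05°.
North–south component: 1e-05° × 111000 = 1.11 m.
East–west component at 78.85°: 1e-05° × 111000 × cos 78.85° ≈ 1e-05 × 21465 ≈ 0.21465 m.
The two errors are perpendicular, so the maximum displacement is √(1.11² + 0.21465²) ≈ 1.13056 m.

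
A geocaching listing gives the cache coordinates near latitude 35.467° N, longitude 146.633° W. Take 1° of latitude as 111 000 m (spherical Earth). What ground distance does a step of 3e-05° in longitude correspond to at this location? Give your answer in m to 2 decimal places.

2.71 m

One degree of longitude here spans 111000 × cos 35.467° = 111000 × 0.8144 ≈ 90403.9 m; 3e-05° of that is 2.71212 m.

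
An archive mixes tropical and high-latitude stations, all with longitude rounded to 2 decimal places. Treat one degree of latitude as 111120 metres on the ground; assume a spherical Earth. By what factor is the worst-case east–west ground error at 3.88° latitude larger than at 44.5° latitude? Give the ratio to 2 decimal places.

Rounding to 2 decimal places leaves the longitude within ±0.005° of the true value.
Error at 3.88° = 0.005° × 111120 × cos 3.88° ≈ 555.6 × 0.9977 = 554.33 m.
Error at 44.5° = 0.005° × 111120 × cos 44.5° ≈ 555.6 × 0.7133 = 396.28 m.
Ratio: 554.33 / 396.28 = cos 3.88° / cos 44.5° ≈ 1.3988.

1.40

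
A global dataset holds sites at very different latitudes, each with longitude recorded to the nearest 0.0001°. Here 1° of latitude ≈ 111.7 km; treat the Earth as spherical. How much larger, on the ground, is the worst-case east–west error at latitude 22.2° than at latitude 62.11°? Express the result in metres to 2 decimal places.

Rounding to 4 decimal places leaves the longitude within ±5e-05° of the true value.
Error at 22.2° = 5e-05° × 111700 × cos 22.2° ≈ 5.585 × 0.9259 = 5.171 m.
At 62.11°: 5e-05° × 111700 × cos 62.11° = 5e-05 × 111700 × 0.4678 ≈ 2.6125 m.
So the lower-latitude error exceeds the higher by 5.171 − 2.6125 = 2.5585 m.

2.56 metres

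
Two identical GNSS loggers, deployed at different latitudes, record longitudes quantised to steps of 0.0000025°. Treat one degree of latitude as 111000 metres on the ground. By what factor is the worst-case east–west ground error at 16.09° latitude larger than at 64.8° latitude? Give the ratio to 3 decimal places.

With a 0.0000025° grid the true value lies within half a step, ±0.0000025°/2 = ±1.25e-06°, of the stored one.
Error at 16.09° = 1.25e-06° × 111000 × cos 16.09° ≈ 0.13875 × 0.9608 = 0.13331 m.
Error at 64.8° = 1.25e-06° × 111000 × cos 64.8° ≈ 0.13875 × 0.4258 = 0.059077 m.
Ratio: 0.13331 / 0.059077 = cos 16.09° / cos 64.8° ≈ 2.2566.

2.257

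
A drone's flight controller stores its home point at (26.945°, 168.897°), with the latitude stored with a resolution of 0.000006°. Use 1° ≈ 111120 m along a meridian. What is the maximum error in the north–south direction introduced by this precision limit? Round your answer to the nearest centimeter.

33 centimeters

With a 0.000006° grid the true value lies within half a step, ±0.000006°/2 = ±3e-06°, of the stored one.
North–south distance: 3e-06° × 111120 m/° = 0.33336 m.
That is 0.33336 m = 33.336 cm.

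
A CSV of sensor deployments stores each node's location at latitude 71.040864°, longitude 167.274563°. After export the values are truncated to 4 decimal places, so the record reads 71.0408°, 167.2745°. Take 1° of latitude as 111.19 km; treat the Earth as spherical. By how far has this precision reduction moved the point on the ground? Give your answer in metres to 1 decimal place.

7.5 metres

The latitude changed by +0.000064° and the longitude by +0.000063°.
N–S: 0.000064° × 111190 m/° = 7.11616 m.
East–west at this latitude: 0.000063° × 111190 × cos 71.0408° ≈ 0.000063 × 36125 = 2.27588 m.
Hypotenuse of the two orthogonal shifts: √(7.11616² + 2.27588²) = 7.47124 m.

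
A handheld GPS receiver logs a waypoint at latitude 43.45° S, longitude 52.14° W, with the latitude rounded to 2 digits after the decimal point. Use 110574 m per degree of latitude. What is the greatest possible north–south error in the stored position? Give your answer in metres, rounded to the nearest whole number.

Rounding to 2 decimal places leaves the latitude within ±0.005° of the true value.
North–south distance: 0.005° × 110574 m/° = 552.87 m.

553 metres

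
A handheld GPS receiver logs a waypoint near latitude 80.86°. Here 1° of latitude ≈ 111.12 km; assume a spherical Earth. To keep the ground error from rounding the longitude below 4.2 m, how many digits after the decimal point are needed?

4 decimal places

At 80.86° one degree of longitude covers 111120 × cos 80.86° ≈ 111120 × 0.1588 ≈ 17651.1 m.
With N decimal places the half-ulp bound is 0.5·10⁻ᴺ°, or 0.5·10⁻ᴺ × 17651.1 m on the ground.
Need 0.5 × 17651.1 × 10⁻ᴺ ≤ 4.2 → 10⁻ᴺ ≤ 4.759e-04, so N ≥ 3.32.
So 4 decimal places suffice (0.883 m); 3 would allow up to 8.83 m.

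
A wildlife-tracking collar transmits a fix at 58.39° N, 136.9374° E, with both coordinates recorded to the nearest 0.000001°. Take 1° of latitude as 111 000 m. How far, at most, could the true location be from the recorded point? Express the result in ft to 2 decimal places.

0.21 ft

Rounding to 6 decimal places leaves each coordinate within ±5e-07° of the true value.
Latitude error → 5e-07 × 111000 = 0.0555 m along the meridian.
East–west component at 58.39°: 5e-07° × 111000 × cos 58.39° ≈ 5e-07 × 58178.9 ≈ 0.0290895 m.
Worst case both components are at the extreme and orthogonal: √(0.0555² + 0.0290895²) ≈ 0.0626614 m.
In feet: 0.0626614 m ÷ 0.3048 ≈ 0.20558 ft.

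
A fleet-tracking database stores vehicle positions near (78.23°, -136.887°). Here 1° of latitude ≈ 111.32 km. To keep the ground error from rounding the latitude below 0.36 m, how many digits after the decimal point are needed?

One degree of latitude covers 111320 m.
Rounding to N decimal places gives at most 0.5 × 10⁻ᴺ degrees of error, i.e. 0.5 × 10⁻ᴺ × 111320 m.
Need 0.5 × 111320 × 10⁻ᴺ ≤ 0.36 → 10⁻ᴺ ≤ 6.468e-06, so N ≥ 5.19.
N = 5 would give 0.557 m (too coarse); N = 6 gives 0.0557 m ≤ 0.36 m.

6 decimal places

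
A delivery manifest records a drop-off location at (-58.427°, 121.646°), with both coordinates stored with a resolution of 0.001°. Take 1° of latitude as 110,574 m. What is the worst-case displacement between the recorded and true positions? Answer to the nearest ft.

With a 0.001° grid the true value lies within half a step, ±0.001°/2 = ±0.0005°, of the stored one.
Latitude error → 0.0005 × 110574 = 55.287 m along the meridian.
East–west component at 58.427°: 0.0005° × 110574 × cos 58.427° ≈ 0.0005 × 57894.8 ≈ 28.9474 m.
Worst case both components are at the extreme and orthogonal: √(55.287² + 28.9474²) ≈ 62.4068 m.
Converting: 62.4068 m × 3.2808 ft/m ≈ 204.75 ft.

205 ft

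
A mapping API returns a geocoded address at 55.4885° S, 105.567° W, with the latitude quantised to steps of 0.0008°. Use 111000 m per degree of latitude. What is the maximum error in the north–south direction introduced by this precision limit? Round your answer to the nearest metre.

44 metres

With a 0.0008° grid the true value lies within half a step, ±0.0008°/2 = ±0.0004°, of the stored one.
So the N–S error is at most 0.0004 × 111000 = 44.4 m.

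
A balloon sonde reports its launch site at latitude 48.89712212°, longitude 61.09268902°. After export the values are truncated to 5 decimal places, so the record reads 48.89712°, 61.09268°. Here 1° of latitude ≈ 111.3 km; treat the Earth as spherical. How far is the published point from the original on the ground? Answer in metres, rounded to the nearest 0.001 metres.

0.701 metres

Δlat = 48.89712212 − 48.89712 = +0.00000212°; Δlon = 61.09268902 − 61.09268 = +0.00000902°.
N–S: 0.00000212° × 111300 m/° = 0.235956 m.
East–west at this latitude: 0.00000902° × 111300 × cos 48.8971° ≈ 0.00000902 × 73170.1 = 0.659994 m.
Hypotenuse of the two orthogonal shifts: √(0.235956² + 0.659994²) = 0.700905 m.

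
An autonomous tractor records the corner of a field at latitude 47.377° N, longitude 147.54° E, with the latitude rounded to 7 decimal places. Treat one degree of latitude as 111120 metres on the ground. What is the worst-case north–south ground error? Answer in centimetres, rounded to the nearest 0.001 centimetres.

Rounding to 7 decimal places leaves the latitude within ±5e-08° of the true value.
So the N–S error is at most 5e-08 × 111120 = 0.005556 m.
That is 0.005556 m = 0.5556 cm.

0.556 centimetres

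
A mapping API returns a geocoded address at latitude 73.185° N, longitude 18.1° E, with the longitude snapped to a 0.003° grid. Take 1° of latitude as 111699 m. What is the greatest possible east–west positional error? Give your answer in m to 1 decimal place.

With a 0.003° grid the true value lies within half a step, ±0.003°/2 = ±0.0015°, of the stored one.
One degree of longitude at 73.185° is 111699 × cos 73.185° ≈ 111699 × 0.2893 = 32312.6 m.
So at most 0.0015° × 32312.6 ≈ 48.4688 m east–west.

48.5 m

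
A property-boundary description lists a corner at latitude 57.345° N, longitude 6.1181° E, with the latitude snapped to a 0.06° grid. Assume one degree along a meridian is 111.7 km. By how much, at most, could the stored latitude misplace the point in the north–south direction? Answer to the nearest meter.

With a 0.06° grid the true value lies within half a step, ±0.06°/2 = ±0.03°, of the stored one.
Along the meridian that is 0.03° × 111700 m/° = 3351 m.

3351 meters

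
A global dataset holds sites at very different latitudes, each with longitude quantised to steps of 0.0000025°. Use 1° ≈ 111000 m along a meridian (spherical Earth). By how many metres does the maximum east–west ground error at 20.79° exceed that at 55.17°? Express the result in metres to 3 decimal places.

0.050 metres

With a 0.0000025° grid the true value lies within half a step, ±0.0000025°/2 = ±1.25e-06°, of the stored one.
At 20.79°: 1.25e-06° × 111000 × cos 20.79° = 1.25e-06 × 111000 × 0.9349 ≈ 0.12972 m.
Error at 55.17° = 1.25e-06° × 111000 × cos 55.17° ≈ 0.13875 × 0.5711 = 0.079246 m.
Difference: 0.12972 − 0.079246 = 0.05047 m.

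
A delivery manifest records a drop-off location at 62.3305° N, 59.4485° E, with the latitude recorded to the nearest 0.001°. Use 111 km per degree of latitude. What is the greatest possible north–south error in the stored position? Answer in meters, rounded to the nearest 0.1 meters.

Rounding to 3 decimal places leaves the latitude within ±0.0005° of the true value.
Along the meridian that is 0.0005° × 111000 m/° = 55.5 m.

55.5 meters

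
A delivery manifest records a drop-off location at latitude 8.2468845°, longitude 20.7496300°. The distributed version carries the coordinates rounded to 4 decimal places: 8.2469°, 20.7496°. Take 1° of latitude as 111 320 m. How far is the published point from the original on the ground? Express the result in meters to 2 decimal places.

3.73 meters

Δlat = 8.2468845 − 8.2469 = -0.0000155°; Δlon = 20.7496300 − 20.7496 = +0.0000300°.
N–S: -0.0000155° × 111320 m/° = -1.72546 m.
E–W at 8.2469°: 0.0000300° × 111320 × cos 8.2469° = 0.0000300 × 111320 × 0.9897 ≈ 3.30507 m.
Distance: √(1.72546² + 3.30507²) ≈ 3.72836 m.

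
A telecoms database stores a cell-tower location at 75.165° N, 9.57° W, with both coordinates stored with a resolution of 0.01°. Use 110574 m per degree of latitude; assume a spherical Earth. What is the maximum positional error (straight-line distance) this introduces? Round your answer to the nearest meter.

With a 0.01° grid the true value lies within half a step, ±0.01°/2 = ±0.005°, of the stored one.
N–S: 0.005° × 110574 m/° = 552.87 m.
East–west component at 75.165°: 0.005° × 110574 × cos 75.165° ≈ 0.005 × 28311 ≈ 141.555 m.
Worst case both components are at the extreme and orthogonal: √(552.87² + 141.555²) ≈ 570.704 m.

571 meters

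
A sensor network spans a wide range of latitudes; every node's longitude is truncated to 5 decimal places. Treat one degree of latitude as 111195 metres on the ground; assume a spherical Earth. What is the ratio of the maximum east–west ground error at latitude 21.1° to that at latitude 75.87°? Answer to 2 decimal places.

Truncating at 5 decimal places can drop up to a full unit in the last place, so the longitude may be off by as much as 1e-05°.
At 21.1°: 1e-05° × 111195 × cos 21.1° = 1e-05 × 111195 × 0.9330 ≈ 1.0374 m.
At 75.87°: 1e-05° × 111195 × cos 75.87° = 1e-05 × 111195 × 0.2441 ≈ 0.27145 m.
The ratio reduces to cos 21.1° / cos 75.87° = 0.9330/0.2441 ≈ 3.8217.

3.82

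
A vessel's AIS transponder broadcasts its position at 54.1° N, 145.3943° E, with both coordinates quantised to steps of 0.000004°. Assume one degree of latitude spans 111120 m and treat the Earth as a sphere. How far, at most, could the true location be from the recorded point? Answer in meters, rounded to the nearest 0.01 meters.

With a 0.000004° grid the true value lies within half a step, ±0.000004°/2 = ±2e-06°, of the stored one.
Latitude error → 2e-06 × 111120 = 0.22224 m along the meridian.
East–west component at 54.1°: 2e-06° × 111120 × cos 54.1° ≈ 2e-06 × 65157.7 ≈ 0.130315 m.
Worst case both components are at the extreme and orthogonal: √(0.22224² + 0.130315²) ≈ 0.257629 m.

0.26 meters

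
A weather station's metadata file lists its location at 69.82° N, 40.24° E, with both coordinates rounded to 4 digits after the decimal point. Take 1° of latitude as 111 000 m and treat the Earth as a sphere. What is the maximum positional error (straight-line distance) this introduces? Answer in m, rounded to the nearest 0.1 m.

5.9 m

Rounding to 4 decimal places leaves each coordinate within ±5e-05° of the true value.
N–S: 5e-05° × 111000 m/° = 5.55 m.
East–west component at 69.82°: 5e-05° × 111000 × cos 69.82° ≈ 5e-05 × 38291.7 ≈ 1.91459 m.
Worst case both components are at the extreme and orthogonal: √(5.55² + 1.91459²) ≈ 5.87096 m.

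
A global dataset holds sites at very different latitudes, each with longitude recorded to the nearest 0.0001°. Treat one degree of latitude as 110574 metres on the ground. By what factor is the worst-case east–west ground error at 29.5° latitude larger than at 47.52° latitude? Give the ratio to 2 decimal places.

1.29

Rounding to 4 decimal places leaves the longitude within ±5e-05° of the true value.
At 29.5°: 5e-05° × 110574 × cos 29.5° = 5e-05 × 110574 × 0.8704 ≈ 4.8119 m.
Error at 47.52° = 5e-05° × 110574 × cos 47.52° ≈ 5.5287 × 0.6753 = 3.7337 m.
Ratio: 4.8119 / 3.7337 = cos 29.5° / cos 47.52° ≈ 1.2888.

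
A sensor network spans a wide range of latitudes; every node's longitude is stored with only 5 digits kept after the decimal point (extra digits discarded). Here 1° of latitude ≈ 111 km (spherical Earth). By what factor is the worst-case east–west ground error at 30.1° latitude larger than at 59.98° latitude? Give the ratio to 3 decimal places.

Truncating at 5 decimal places can drop up to a full unit in the last place, so the longitude may be off by as much as 1e-05°.
Error at 30.1° = 1e-05° × 111000 × cos 30.1° ≈ 1.11 × 0.8652 = 0.96032 m.
Error at 59.98° = 1e-05° × 111000 × cos 59.98° ≈ 1.11 × 0.5003 = 0.55534 m.
The ratio reduces to cos 30.1° / cos 59.98° = 0.8652/0.5003 ≈ 1.7293.

1.729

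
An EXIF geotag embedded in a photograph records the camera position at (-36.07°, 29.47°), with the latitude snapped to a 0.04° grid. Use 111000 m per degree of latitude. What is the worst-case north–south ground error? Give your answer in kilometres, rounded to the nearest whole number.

2 kilometres

With a 0.04° grid the true value lies within half a step, ±0.04°/2 = ±0.02°, of the stored one.
Along the meridian that is 0.02° × 111000 m/° = 2220 m.
That is 2220 m = 2.22 km.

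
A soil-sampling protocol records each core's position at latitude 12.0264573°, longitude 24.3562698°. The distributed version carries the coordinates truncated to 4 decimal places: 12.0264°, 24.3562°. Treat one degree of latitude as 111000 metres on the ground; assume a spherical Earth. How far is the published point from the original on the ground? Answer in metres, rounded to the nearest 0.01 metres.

The latitude changed by +0.0000573° and the longitude by +0.0000698°.
N–S: 0.0000573° × 111000 m/° = 6.3603 m.
E–W at 12.0264°: 0.0000698° × 111000 × cos 12.0264° = 0.0000698 × 111000 × 0.9781 ≈ 7.57775 m.
Distance: √(6.3603² + 7.57775²) ≈ 9.89321 m.

9.89 metres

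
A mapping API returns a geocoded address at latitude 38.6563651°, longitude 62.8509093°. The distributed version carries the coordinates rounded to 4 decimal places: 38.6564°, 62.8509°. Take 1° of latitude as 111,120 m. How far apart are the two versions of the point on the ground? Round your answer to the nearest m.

4 m

Δlat = 38.6563651 − 38.6564 = -0.0000349°; Δlon = 62.8509093 − 62.8509 = +0.0000093°.
North–south shift: -0.0000349 × 111120 = -3.87809 m.
E–W at 38.6564°: 0.0000093° × 111120 × cos 38.6564° = 0.0000093 × 111120 × 0.7809 ≈ 0.807001 m.
Hypotenuse of the two orthogonal shifts: √(3.87809² + 0.807001²) = 3.96116 m.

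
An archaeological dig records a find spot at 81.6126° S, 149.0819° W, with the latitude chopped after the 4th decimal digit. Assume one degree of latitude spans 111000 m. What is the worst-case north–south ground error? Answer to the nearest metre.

Truncating at 4 decimal places can drop up to a full unit in the last place, so the latitude may be off by as much as 0.0001°.
Along the meridian that is 0.0001° × 111000 m/° = 11.1 m.

11 metres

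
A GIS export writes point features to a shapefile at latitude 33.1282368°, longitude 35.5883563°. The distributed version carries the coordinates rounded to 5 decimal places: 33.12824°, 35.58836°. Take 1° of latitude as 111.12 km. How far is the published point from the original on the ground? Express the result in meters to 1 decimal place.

0.5 meters

Δlat = 33.1282368 − 33.12824 = -0.0000032°; Δlon = 35.5883563 − 35.58836 = -0.0000037°.
N–S: -0.0000032° × 111120 m/° = -0.355584 m.
East–west at this latitude: -0.0000037° × 111120 × cos 33.1282° ≈ -0.0000037 × 93057.4 = -0.344312 m.
Combined displacement = (0.355584² + 0.344312²)^½ ≈ 0.494966 m.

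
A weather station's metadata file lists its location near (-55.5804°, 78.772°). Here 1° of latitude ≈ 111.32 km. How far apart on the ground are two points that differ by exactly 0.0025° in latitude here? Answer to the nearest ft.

913 ft

0.0025° × 111320 m/° = 278.3 m.
Converting: 278.3 m × 3.2808 ft/m ≈ 913.06 ft.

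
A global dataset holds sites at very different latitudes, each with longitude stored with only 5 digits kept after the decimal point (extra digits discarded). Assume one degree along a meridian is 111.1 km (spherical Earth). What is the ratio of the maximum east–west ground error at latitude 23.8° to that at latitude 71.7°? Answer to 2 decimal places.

Truncating at 5 decimal places can drop up to a full unit in the last place, so the longitude may be off by as much as 1e-05°.
Error at 23.8° = 1e-05° × 111100 × cos 23.8° ≈ 1.111 × 0.9150 = 1.0165 m.
At 71.7°: 1e-05° × 111100 × cos 71.7° = 1e-05 × 111100 × 0.3140 ≈ 0.34885 m.
Ratio: 1.0165 / 0.34885 = cos 23.8° / cos 71.7° ≈ 2.9140.

2.91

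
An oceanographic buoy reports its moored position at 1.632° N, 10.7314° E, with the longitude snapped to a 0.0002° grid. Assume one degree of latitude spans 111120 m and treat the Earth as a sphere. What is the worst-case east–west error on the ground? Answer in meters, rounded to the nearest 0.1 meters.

11.1 meters

With a 0.0002° grid the true value lies within half a step, ±0.0002°/2 = ±0.0001°, of the stored one.
At latitude 1.632° a degree of longitude spans 111120 m × cos 1.632° = 111120 × 0.9996 ≈ 111075 m.
East–west error: 0.0001° × 111075 m/° ≈ 11.1075 m.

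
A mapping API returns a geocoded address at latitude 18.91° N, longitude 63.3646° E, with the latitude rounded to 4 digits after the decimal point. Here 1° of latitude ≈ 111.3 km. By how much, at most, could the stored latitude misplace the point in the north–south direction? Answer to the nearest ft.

Rounding to 4 decimal places leaves the latitude within ±5e-05° of the true value.
North–south distance: 5e-05° × 111300 m/° = 5.565 m.
Converting: 5.565 m × 3.2808 ft/m ≈ 18.258 ft.

18 ft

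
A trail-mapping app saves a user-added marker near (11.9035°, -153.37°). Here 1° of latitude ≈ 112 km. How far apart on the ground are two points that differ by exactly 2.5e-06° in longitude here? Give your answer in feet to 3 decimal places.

0.899 feet

2.5e-06° of longitude at 11.9035° is 2.5e-06 × 112000 × cos 11.9035° ≈ 2.5e-06 × 109592 = 0.273979 m.
In feet: 0.273979 m ÷ 0.3048 ≈ 0.89888 ft.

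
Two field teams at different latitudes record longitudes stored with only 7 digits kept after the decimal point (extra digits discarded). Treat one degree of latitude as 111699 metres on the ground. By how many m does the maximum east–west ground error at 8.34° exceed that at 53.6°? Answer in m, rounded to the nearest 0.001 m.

Truncating at 7 decimal places can drop up to a full unit in the last place, so the longitude may be off by as much as 1e-07°.
At 8.34°: 1e-07° × 111699 × cos 8.34° = 1e-07 × 111699 × 0.9894 ≈ 0.011052 m.
At 53.6°: 1e-07° × 111699 × cos 53.6° = 1e-07 × 111699 × 0.5934 ≈ 0.0066284 m.
So the lower-latitude error exceeds the higher by 0.011052 − 0.0066284 = 0.0044233 m.

0.004 m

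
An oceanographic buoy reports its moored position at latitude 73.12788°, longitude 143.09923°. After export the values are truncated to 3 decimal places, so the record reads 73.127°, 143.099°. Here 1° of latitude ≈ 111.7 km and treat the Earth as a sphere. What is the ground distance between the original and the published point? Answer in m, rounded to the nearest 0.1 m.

The latitude changed by +0.00088° and the longitude by +0.00023°.
N–S: 0.00088° × 111700 m/° = 98.296 m.
East–west at this latitude: 0.00023° × 111700 × cos 73.127° ≈ 0.00023 × 32421.1 = 7.45685 m.
Hypotenuse of the two orthogonal shifts: √(98.296² + 7.45685²) = 98.5784 m.

98.6 m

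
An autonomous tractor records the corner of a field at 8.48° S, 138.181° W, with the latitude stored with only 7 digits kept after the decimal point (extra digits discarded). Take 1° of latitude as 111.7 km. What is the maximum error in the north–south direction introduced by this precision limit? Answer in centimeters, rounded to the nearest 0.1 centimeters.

Truncating at 7 decimal places can drop up to a full unit in the last place, so the latitude may be off by as much as 1e-07°.
Along the meridian that is 1e-07° × 111700 m/° = 0.01117 m.
That is 0.01117 m = 1.117 cm.

1.1 centimeters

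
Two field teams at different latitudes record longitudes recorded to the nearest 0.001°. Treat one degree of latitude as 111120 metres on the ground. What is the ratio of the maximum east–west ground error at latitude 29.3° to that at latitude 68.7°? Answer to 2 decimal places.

2.40

Rounding to 3 decimal places leaves the longitude within ±0.0005° of the true value.
At 29.3°: 0.0005° × 111120 × cos 29.3° = 0.0005 × 111120 × 0.8721 ≈ 48.452 m.
Error at 68.7° = 0.0005° × 111120 × cos 68.7° ≈ 55.56 × 0.3633 = 20.182 m.
The ratio reduces to cos 29.3° / cos 68.7° = 0.8721/0.3633 ≈ 2.4007.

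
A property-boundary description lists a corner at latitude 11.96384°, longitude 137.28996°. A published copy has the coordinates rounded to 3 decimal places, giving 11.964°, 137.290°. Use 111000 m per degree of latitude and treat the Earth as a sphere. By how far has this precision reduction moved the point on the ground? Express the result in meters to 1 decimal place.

18.3 meters

The latitude changed by -0.00016° and the longitude by -0.00004°.
N–S: -0.00016° × 111000 m/° = -17.76 m.
E–W at 11.964°: -0.00004° × 111000 × cos 11.964° = -0.00004 × 111000 × 0.9783 ≈ -4.34355 m.
Distance: √(17.76² + 4.34355²) ≈ 18.2834 m.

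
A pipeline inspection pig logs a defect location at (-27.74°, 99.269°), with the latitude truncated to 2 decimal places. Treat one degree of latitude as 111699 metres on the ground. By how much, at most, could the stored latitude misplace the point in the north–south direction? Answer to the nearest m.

1117 m

Truncating at 2 decimal places can drop up to a full unit in the last place, so the latitude may be off by as much as 0.01°.
Along the meridian that is 0.01° × 111699 m/° = 1116.99 m.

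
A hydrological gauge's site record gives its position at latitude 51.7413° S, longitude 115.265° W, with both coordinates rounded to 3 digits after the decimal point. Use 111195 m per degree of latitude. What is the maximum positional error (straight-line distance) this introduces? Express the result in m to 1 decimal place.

65.4 m

Rounding to 3 decimal places leaves each coordinate within ±0.0005° of the true value.
N–S: 0.0005° × 111195 m/° = 55.5975 m.
Longitude error → 0.0005 × 111195 × cos 51.7413° = 0.0005 × 111195 × 0.6192 ≈ 34.4267 m.
Combining orthogonally: (55.5975² + 34.4267²)^½ ≈ 65.3933 m.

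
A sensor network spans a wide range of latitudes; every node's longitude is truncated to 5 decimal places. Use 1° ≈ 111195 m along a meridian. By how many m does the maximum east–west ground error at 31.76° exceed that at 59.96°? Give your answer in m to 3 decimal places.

0.389 m

Truncating at 5 decimal places can drop up to a full unit in the last place, so the longitude may be off by as much as 1e-05°.
At 31.76°: 1e-05° × 111195 × cos 31.76° = 1e-05 × 111195 × 0.8503 ≈ 0.94545 m.
Error at 59.96° = 1e-05° × 111195 × cos 59.96° ≈ 1.1119 × 0.5006 = 0.55665 m.
Difference: 0.94545 − 0.55665 = 0.3888 m.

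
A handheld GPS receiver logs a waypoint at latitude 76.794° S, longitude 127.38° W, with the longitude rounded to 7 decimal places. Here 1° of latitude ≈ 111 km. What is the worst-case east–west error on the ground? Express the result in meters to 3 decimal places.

Rounding to 7 decimal places leaves the longitude within ±5e-08° of the true value.
At latitude 76.794° a degree of longitude spans 111000 m × cos 76.794° = 111000 × 0.2285 ≈ 25358.3 m.
East–west error: 5e-08° × 25358.3 m/° ≈ 0.00126791 m.

0.001 meters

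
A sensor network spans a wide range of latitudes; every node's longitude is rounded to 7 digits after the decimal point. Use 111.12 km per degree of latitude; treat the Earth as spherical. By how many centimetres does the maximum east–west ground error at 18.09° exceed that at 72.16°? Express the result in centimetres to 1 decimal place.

Rounding to 7 decimal places leaves the longitude within ±5e-08° of the true value.
At 18.09°: 5e-08° × 111120 × cos 18.09° = 5e-08 × 111120 × 0.9506 ≈ 0.0052814 m.
At 72.16°: 5e-08° × 111120 × cos 72.16° = 5e-08 × 111120 × 0.3064 ≈ 0.0017021 m.
Difference: 0.0052814 − 0.0017021 = 0.0035792 m.
That is 0.00357923 m = 0.35792 cm.

0.4 centimetres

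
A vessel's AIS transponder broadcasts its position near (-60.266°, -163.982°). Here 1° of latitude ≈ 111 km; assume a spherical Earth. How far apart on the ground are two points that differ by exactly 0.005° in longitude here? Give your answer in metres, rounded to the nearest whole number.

275 metres

0.005° of longitude at 60.266° is 0.005 × 111000 × cos 60.266° ≈ 0.005 × 55053.1 = 275.266 m.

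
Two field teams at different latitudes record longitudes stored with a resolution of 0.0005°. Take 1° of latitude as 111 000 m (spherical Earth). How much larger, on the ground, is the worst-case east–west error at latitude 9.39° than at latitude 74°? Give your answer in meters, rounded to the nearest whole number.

20 meters

With a 0.0005° grid the true value lies within half a step, ±0.0005°/2 = ±0.00025°, of the stored one.
Error at 9.39° = 0.00025° × 111000 × cos 9.39° ≈ 27.75 × 0.9866 = 27.378 m.
Error at 74° = 0.00025° × 111000 × cos 74° ≈ 27.75 × 0.2756 = 7.6489 m.
So the lower-latitude error exceeds the higher by 27.378 − 7.6489 = 19.729 m.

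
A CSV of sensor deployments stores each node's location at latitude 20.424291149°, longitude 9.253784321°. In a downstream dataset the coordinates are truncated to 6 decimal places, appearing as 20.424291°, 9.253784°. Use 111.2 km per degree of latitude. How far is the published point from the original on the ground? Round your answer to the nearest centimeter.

4 centimeters

The latitude changed by +0.000000149° and the longitude by +0.000000321°.
North–south shift: 0.000000149 × 111200 = 0.0165688 m.
East–west at this latitude: 0.000000321° × 111200 × cos 20.4243° ≈ 0.000000321 × 104209 = 0.0334512 m.
Combined displacement = (0.0165688² + 0.0334512²)^½ ≈ 0.0373297 m.
That is 0.0373297 m = 3.733 cm.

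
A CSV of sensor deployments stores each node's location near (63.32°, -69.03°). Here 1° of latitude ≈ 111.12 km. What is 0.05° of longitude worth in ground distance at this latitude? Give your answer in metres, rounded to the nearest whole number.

2495 metres

At 63.32° a degree of longitude is 111120 × cos 63.32° ≈ 49893.7 m, so 0.05° corresponds to 2494.68 m.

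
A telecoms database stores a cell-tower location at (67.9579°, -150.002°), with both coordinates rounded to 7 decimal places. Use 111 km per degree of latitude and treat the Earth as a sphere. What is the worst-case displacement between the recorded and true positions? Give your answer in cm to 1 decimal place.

0.6 cm

Rounding to 7 decimal places leaves each coordinate within ±5e-08° of the true value.
North–south component: 5e-08° × 111000 = 0.00555 m.
East–west component at 67.9579°: 5e-08° × 111000 × cos 67.9579° ≈ 5e-08 × 41656.9 ≈ 0.00208285 m.
Worst case both components are at the extreme and orthogonal: √(0.00555² + 0.00208285²) ≈ 0.00592796 m.
That is 0.00592796 m = 0.5928 cm.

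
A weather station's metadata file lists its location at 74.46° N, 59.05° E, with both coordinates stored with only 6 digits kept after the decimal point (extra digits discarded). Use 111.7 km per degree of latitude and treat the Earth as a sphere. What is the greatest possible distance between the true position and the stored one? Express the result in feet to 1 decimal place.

0.4 feet

Truncating at 6 decimal places can drop up to a full unit in the last place, so each coordinate may be off by as much as 1e-06°.
N–S: 1e-06° × 111700 m/° = 0.1117 m.
E–W at 74.46°: 1e-06° × 111700 × cos 74.46° = 1e-06 × 111700 × 0.2679 ≈ 0.0299257 m.
Combining orthogonally: (0.1117² + 0.0299257²)^½ ≈ 0.115639 m.
Converting: 0.115639 m × 3.2808 ft/m ≈ 0.37939 ft.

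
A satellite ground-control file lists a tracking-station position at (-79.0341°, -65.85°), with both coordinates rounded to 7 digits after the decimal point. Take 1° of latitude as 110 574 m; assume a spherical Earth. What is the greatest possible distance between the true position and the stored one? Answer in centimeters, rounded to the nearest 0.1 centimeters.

0.6 centimeters

Rounding to 7 decimal places leaves each coordinate within ±5e-08° of the true value.
North–south component: 5e-08° × 110574 = 0.0055287 m.
East–west component at 79.0341°: 5e-08° × 110574 × cos 79.0341° ≈ 5e-08 × 21033.9 ≈ 0.0010517 m.
Worst case both components are at the extreme and orthogonal: √(0.0055287² + 0.0010517²) ≈ 0.00562784 m.
That is 0.00562784 m = 0.56278 cm.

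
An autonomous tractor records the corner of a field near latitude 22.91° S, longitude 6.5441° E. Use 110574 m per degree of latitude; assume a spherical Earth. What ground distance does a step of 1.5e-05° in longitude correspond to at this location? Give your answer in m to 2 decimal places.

One degree of longitude here spans 110574 × cos 22.91° = 110574 × 0.9211 ≈ 101852 m; 1.5e-05° of that is 1.52777 m.

1.53 m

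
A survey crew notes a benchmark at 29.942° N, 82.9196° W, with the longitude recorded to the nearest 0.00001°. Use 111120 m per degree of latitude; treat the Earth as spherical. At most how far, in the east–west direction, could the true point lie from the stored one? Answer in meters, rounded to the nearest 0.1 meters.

0.5 meters

Rounding to 5 decimal places leaves the longitude within ±5e-06° of the true value.
Parallels shrink by cos φ, so at 29.942° a degree of longitude is 111120 × 0.8665 ≈ 96288.9 m.
Maximum E–W displacement: 5e-06 × 96288.9 = 0.481445 m.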